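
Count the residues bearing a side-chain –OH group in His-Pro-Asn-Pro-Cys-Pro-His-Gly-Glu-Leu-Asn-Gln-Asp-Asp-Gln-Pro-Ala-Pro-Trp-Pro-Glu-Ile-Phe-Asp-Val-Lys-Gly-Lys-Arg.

The –OH-bearing residues are Ser, Thr (aliphatic alcohols), and Tyr (phenol).
None of the 29 residues belong to this group.

0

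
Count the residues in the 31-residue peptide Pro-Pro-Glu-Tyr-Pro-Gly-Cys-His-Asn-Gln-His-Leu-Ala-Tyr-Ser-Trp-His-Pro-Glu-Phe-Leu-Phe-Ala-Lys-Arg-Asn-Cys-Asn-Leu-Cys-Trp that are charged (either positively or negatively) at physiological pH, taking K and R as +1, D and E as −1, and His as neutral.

Charged side chains at pH ~7.4: K, R (positive); D, E (negative).
Matching residues: Glu3, Glu19, Lys24, Arg25.

4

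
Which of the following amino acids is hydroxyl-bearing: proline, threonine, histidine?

threonine

Serine (S), threonine (T), and tyrosine (Y) each carry a hydroxyl group on the side chain.
Of the listed options, only threonine belongs to this group.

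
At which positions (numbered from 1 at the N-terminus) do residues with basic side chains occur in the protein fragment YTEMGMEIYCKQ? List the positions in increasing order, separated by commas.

Lysine (K), arginine (R), and histidine (H) have basic, nitrogen-containing side chains.
Matching residues: K11.

11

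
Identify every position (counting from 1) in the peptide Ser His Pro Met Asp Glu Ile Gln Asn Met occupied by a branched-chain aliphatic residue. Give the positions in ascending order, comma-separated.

Valine (V), leucine (L), and isoleucine (I) are the branched-chain amino acids.
Matching residues: Ile7.

7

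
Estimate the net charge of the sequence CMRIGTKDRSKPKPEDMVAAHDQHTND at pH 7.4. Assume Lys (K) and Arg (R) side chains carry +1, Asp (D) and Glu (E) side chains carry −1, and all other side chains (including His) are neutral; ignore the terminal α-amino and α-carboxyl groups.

Positive (K, R): R3, K7, R9, K11, K13 → +5.
Negative (D, E): D8, E15, D16, D22, D27 → −5.
Net charge = (+5) + (−5) = 0.

0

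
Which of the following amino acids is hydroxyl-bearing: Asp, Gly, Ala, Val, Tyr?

S, T, and Y are the three residues with a side-chain hydroxyl.
Of the listed options, only Tyr belongs to this group.

Tyr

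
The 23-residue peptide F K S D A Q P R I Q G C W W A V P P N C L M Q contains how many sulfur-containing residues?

3

The sulfur-bearing residues are cysteine (–SH) and methionine (–S–CH₃).
Matching residues: C12, C20, M22.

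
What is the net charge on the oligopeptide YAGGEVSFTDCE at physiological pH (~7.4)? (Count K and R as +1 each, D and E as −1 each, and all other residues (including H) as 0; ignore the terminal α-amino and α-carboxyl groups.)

Positive (K, R): none → +0.
Negative (D, E): E5, D10, E12 → −3.
Net charge = (+0) + (−3) = −3.

-3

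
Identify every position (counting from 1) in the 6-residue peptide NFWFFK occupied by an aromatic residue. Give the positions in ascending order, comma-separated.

2, 3, 4, 5

F, W, and Y each carry an aromatic ring on the side chain.
Matching residues: F2, W3, F4, F5.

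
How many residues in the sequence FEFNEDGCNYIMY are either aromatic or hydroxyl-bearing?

4

Aromatic: F, W, Y. Hydroxyl-bearing: S, T, Y.
Aromatic residues here: F1, F3, Y10, Y13 (4).
Hydroxyl-bearing residues here: Y10, Y13 (2).
Y is in both groups, so the 2 Y residues must not be double-counted.
Total = 4 + 2 − 2 = 4.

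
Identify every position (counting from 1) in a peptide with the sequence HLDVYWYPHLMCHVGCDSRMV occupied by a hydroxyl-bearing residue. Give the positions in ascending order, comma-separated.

5, 7, 18

S, T, and Y are the three residues with a side-chain hydroxyl.
Matching residues: Y5, Y7, S18.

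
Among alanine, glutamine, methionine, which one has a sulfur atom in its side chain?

Only Cys (C) and Met (M) have a sulfur atom in the side chain.
Of the listed options, only methionine belongs to this group.

methionine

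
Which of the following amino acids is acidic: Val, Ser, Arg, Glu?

Glu

The acidic residues are Asp (D) and Glu (E), whose side chains end in a carboxylate group.
Of the listed options, only Glu belongs to this group.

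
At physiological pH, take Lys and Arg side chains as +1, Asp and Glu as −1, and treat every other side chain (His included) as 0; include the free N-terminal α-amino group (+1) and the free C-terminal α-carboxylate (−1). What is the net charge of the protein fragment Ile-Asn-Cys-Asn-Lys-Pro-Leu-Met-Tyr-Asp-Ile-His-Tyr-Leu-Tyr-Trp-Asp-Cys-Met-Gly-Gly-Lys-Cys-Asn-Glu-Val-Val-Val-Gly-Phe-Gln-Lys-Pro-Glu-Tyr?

-1

Positive (K, R): Lys5, Lys22, Lys32 → +3.
Negative (D, E): Asp10, Asp17, Glu25, Glu34 → −4.
The N-terminus (+1) and C-terminus (−1) cancel.
Net charge = (+3) + (−4) = −1.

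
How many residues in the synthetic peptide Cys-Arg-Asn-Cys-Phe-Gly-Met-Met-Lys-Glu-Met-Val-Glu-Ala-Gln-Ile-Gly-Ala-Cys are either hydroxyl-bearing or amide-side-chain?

Hydroxyl-bearing: S, T, Y. Amide-side-chain: N, Q.
Hydroxyl-bearing residues here: none (0).
Amide-side-chain residues here: Asn3, Gln15 (2).
The two groups share no amino acid, so total = 0 + 2 = 2.

2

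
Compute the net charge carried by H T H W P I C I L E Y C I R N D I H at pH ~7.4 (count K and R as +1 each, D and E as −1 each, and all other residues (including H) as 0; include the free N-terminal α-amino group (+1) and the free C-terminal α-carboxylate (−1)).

-1

Positive (K, R): R14 → +1.
Negative (D, E): E10, D16 → −2.
The N-terminus (+1) and C-terminus (−1) cancel.
Net charge = (+1) + (−2) = −1.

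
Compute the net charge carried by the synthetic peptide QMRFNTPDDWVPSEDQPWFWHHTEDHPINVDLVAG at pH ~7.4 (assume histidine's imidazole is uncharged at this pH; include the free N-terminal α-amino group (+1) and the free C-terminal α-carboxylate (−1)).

-6

The side chains ionized at physiological pH are Lys/Arg (+1) and Asp/Glu (−1); with His treated as neutral, nothing else contributes.
Positive (K, R): R3 → +1.
Negative (D, E): D8, D9, E14, D15, E24, D25, D31 → −7.
The N-terminus (+1) and C-terminus (−1) cancel.
Net charge = (+1) + (−7) = −6.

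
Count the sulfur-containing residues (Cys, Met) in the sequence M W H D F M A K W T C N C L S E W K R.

Matching residues: M1, M6, C11, C13.

4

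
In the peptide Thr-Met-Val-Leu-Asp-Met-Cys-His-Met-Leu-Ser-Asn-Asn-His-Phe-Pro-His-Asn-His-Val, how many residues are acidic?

Only D (aspartate) and E (glutamate) carry a side-chain carboxylic acid.
Matching residues: Asp5.

1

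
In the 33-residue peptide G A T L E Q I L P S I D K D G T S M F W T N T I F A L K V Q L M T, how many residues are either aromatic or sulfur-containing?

Aromatic: F, W, Y. Sulfur-containing: C, M.
Aromatic residues here: F19, W20, F25 (3).
Sulfur-containing residues here: M18, M32 (2).
The two groups share no amino acid, so total = 3 + 2 = 5.

5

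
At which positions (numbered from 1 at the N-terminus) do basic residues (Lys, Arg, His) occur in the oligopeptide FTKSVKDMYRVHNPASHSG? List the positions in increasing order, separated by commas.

Matching residues: K3, K6, R10, H12, H17.

3, 6, 10, 12, 17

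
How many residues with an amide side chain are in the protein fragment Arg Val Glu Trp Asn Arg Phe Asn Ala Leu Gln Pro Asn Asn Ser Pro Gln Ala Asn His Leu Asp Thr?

Asparagine (N) and glutamine (Q) have uncharged amide side chains.
Matching residues: Asn5, Asn8, Gln11, Asn13, Asn14, Gln17, Asn19.

7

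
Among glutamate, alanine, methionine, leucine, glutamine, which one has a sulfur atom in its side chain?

Only Cys (C) and Met (M) have a sulfur atom in the side chain.
Of the listed options, only methionine belongs to this group.

methionine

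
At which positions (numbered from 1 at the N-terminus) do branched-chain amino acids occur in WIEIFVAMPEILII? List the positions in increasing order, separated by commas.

2, 4, 6, 11, 12, 13, 14

Valine (V), leucine (L), and isoleucine (I) are the branched-chain amino acids.
Matching residues: I2, I4, V6, I11, L12, I13, I14.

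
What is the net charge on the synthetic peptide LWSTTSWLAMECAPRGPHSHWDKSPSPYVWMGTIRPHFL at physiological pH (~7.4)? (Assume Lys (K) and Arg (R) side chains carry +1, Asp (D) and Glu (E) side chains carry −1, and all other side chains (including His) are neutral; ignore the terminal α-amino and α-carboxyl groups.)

+1

Positive (K, R): R15, K23, R35 → +3.
Negative (D, E): E11, D22 → −2.
Net charge = (+3) + (−2) = +1.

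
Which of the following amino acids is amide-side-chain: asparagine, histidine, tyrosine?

asparagine

Asparagine (N) and glutamine (Q) have uncharged amide side chains.
Of the listed options, only asparagine belongs to this group.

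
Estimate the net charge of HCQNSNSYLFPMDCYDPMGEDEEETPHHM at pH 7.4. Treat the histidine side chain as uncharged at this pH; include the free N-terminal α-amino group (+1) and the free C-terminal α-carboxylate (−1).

-7

At pH ~7.4 the Lys and Arg side chains are protonated (+1), the Asp and Glu side chains are deprotonated (−1), and with His taken as neutral all other side chains carry no charge.
Positive (K, R): none → +0.
Negative (D, E): D13, D16, E20, D21, E22, E23, E24 → −7.
The N-terminus (+1) and C-terminus (−1) cancel.
Net charge = (+0) + (−7) = −7.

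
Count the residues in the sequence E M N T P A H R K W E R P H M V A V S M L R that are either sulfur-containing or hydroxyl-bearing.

5

Sulfur-containing: C, M. Hydroxyl-bearing: S, T, Y.
Sulfur-containing residues here: M2, M15, M20 (3).
Hydroxyl-bearing residues here: T4, S19 (2).
The two groups share no amino acid, so total = 3 + 2 = 5.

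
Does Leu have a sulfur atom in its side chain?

Cysteine (C, thiol) and methionine (M, thioether) are the two sulfur-containing amino acids.
Leucine is not in this group.

No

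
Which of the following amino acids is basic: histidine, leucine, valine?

histidine

The basic amino acids are Lys (K), Arg (R), and His (H).
Of the listed options, only histidine belongs to this group.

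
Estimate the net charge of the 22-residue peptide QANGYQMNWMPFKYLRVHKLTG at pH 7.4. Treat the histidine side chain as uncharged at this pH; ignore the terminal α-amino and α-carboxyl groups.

+3

Near pH 7.4, K and R contribute +1 each, D and E contribute −1 each, and every other side chain (His included, as stated) is uncharged.
Positive (K, R): K13, R16, K19 → +3.
Negative (D, E): none → −0.
Net charge = (+3) + (−0) = +3.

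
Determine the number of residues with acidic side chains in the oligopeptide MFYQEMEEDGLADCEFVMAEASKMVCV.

7

Aspartate (D) and glutamate (E) have carboxylic-acid side chains and are the acidic amino acids.
Matching residues: E5, E7, E8, D9, D13, E15, E20.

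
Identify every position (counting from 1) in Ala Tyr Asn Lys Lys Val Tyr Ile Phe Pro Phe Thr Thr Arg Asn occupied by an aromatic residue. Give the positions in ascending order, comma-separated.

2, 7, 9, 11

The aromatic amino acids are Phe (F, benzyl), Trp (W, indole), and Tyr (Y, phenol).
Matching residues: Tyr2, Tyr7, Phe9, Phe11.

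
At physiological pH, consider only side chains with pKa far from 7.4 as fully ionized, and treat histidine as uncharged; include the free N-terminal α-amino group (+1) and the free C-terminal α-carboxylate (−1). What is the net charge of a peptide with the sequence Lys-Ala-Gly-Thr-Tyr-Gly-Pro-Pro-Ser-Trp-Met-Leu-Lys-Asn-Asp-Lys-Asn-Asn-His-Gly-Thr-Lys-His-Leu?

+3

Near pH 7.4, K and R contribute +1 each, D and E contribute −1 each, and every other side chain (His included, as stated) is uncharged.
Positive (K, R): Lys1, Lys13, Lys16, Lys22 → +4.
Negative (D, E): Asp15 → −1.
The N-terminus (+1) and C-terminus (−1) cancel.
Net charge = (+4) + (−1) = +3.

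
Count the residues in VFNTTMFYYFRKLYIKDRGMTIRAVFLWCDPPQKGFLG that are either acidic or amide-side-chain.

4

Acidic: D, E. Amide-side-chain: N, Q.
Acidic residues here: D17, D30 (2).
Amide-side-chain residues here: N3, Q33 (2).
The two groups share no amino acid, so total = 2 + 2 = 4.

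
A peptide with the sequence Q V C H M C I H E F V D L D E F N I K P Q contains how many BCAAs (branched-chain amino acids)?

5

V, L, and I make up the branched-chain aliphatic group.
Matching residues: V2, I7, V11, L13, I18.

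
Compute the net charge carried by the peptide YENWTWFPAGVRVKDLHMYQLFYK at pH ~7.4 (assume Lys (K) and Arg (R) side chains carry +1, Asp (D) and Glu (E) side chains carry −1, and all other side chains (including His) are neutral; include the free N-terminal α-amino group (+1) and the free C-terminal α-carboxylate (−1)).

Positive (K, R): R12, K14, K24 → +3.
Negative (D, E): E2, D15 → −2.
The N-terminus (+1) and C-terminus (−1) cancel.
Net charge = (+3) + (−2) = +1.

+1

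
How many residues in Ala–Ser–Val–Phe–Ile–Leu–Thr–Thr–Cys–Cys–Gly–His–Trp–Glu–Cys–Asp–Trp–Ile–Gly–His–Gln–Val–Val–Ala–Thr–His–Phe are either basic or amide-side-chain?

4

Basic: H, K, R. Amide-side-chain: N, Q.
Basic residues here: His12, His20, His26 (3).
Amide-side-chain residues here: Gln21 (1).
The two groups share no amino acid, so total = 3 + 1 = 4.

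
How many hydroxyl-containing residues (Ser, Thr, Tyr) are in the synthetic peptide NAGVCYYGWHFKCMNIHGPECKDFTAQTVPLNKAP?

4

Matching residues: Y6, Y7, T25, T28.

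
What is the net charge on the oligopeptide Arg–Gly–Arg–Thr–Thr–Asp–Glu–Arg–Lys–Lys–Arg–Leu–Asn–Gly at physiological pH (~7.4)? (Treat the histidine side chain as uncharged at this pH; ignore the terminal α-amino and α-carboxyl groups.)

+4

Near pH 7.4, K and R contribute +1 each, D and E contribute −1 each, and every other side chain (His included, as stated) is uncharged.
Positive (K, R): Arg1, Arg3, Arg8, Lys9, Lys10, Arg11 → +6.
Negative (D, E): Asp6, Glu7 → −2.
Net charge = (+6) + (−2) = +4.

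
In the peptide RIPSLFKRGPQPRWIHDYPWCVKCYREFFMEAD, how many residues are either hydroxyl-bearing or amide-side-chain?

4

Hydroxyl-bearing: S, T, Y. Amide-side-chain: N, Q.
Hydroxyl-bearing residues here: S4, Y18, Y25 (3).
Amide-side-chain residues here: Q11 (1).
The two groups share no amino acid, so total = 3 + 1 = 4.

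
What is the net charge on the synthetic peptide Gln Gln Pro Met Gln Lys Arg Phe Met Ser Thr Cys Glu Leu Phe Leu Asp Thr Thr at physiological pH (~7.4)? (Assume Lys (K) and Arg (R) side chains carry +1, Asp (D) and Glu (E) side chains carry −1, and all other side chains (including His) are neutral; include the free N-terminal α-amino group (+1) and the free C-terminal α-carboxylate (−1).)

0

Positive (K, R): Lys6, Arg7 → +2.
Negative (D, E): Glu13, Asp17 → −2.
The N-terminus (+1) and C-terminus (−1) cancel.
Net charge = (+2) + (−2) = 0.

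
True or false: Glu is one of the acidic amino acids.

True

Only D (aspartate) and E (glutamate) carry a side-chain carboxylic acid.
Glutamate is in this group.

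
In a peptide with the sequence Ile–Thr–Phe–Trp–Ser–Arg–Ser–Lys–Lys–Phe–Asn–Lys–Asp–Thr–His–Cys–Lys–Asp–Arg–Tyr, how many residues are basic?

K, R, and H are the three residues with basic side chains (ε-amine, guanidinium, and imidazole respectively).
Matching residues: Arg6, Lys8, Lys9, Lys12, His15, Lys17, Arg19.

7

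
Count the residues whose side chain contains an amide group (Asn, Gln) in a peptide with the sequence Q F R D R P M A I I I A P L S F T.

Matching residues: Q1.

1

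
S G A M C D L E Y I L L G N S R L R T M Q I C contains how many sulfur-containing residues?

4

Only Cys (C) and Met (M) have a sulfur atom in the side chain.
Matching residues: M4, C5, M20, C23.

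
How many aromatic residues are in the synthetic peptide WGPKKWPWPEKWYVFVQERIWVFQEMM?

Phenylalanine (F), tryptophan (W), and tyrosine (Y) have aromatic ring side chains.
Matching residues: W1, W6, W8, W12, Y13, F15, W21, F23.

8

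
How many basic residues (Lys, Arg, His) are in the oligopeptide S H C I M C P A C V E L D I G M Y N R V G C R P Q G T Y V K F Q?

4

Matching residues: H2, R19, R23, K30.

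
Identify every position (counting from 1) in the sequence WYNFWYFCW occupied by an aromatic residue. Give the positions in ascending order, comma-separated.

The aromatic amino acids are Phe (F, benzyl), Trp (W, indole), and Tyr (Y, phenol).
Matching residues: W1, Y2, F4, W5, Y6, F7, W9.

1, 2, 4, 5, 6, 7, 9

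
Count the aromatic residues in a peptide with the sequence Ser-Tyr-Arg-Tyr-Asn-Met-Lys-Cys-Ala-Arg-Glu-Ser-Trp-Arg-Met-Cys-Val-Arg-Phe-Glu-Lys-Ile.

4

The aromatic amino acids are Phe (F, benzyl), Trp (W, indole), and Tyr (Y, phenol).
Matching residues: Tyr2, Tyr4, Trp13, Phe19.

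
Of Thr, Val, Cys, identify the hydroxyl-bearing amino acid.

Thr

S, T, and Y are the three residues with a side-chain hydroxyl.
Of the listed options, only Thr belongs to this group.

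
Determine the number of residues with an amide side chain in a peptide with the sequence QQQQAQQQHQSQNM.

Only N (asparagine) and Q (glutamine) carry a side-chain carboxamide.
Matching residues: Q1, Q2, Q3, Q4, Q6, Q7, Q8, Q10, Q12, N13.

10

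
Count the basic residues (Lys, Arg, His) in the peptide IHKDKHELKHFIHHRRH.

11

Matching residues: H2, K3, K5, H6, K9, H10, H13, H14, R15, R16, H17.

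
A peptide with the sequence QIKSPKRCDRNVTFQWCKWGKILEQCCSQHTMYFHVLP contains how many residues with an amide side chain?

Asparagine (N) and glutamine (Q) have uncharged amide side chains.
Matching residues: Q1, N11, Q15, Q25, Q29.

5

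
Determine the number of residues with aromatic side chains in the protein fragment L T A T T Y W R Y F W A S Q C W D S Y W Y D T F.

F, W, and Y each carry an aromatic ring on the side chain.
Matching residues: Y6, W7, Y9, F10, W11, W16, Y19, W20, Y21, F24.

10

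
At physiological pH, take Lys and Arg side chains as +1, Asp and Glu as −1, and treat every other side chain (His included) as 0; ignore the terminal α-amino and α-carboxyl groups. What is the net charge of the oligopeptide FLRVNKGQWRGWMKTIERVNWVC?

Positive (K, R): R3, K6, R10, K14, R18 → +5.
Negative (D, E): E17 → −1.
Net charge = (+5) + (−1) = +4.

+4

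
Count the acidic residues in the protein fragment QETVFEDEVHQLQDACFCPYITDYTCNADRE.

Only D (aspartate) and E (glutamate) carry a side-chain carboxylic acid.
Matching residues: E2, E6, D7, E8, D14, D23, D29, E31.

8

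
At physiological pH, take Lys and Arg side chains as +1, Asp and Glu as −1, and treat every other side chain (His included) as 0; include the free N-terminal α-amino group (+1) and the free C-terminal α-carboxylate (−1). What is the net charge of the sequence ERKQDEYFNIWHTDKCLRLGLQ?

Positive (K, R): R2, K3, K15, R18 → +4.
Negative (D, E): E1, D5, E6, D14 → −4.
The N-terminus (+1) and C-terminus (−1) cancel.
Net charge = (+4) + (−4) = 0.

0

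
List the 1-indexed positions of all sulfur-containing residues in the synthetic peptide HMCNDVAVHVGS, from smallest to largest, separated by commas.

Only Cys (C) and Met (M) have a sulfur atom in the side chain.
Matching residues: M2, C3.

2, 3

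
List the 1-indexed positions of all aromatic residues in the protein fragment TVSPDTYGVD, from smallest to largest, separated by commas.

7

The aromatic amino acids are Phe (F, benzyl), Trp (W, indole), and Tyr (Y, phenol).
Matching residues: Y7.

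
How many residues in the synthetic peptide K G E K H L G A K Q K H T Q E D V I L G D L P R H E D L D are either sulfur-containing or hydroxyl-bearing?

Sulfur-containing: C, M. Hydroxyl-bearing: S, T, Y.
Sulfur-containing residues here: none (0).
Hydroxyl-bearing residues here: T13 (1).
The two groups share no amino acid, so total = 0 + 1 = 1.

1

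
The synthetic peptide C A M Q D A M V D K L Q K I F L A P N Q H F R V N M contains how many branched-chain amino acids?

V, L, and I make up the branched-chain aliphatic group.
Matching residues: V8, L11, I14, L16, V24.

5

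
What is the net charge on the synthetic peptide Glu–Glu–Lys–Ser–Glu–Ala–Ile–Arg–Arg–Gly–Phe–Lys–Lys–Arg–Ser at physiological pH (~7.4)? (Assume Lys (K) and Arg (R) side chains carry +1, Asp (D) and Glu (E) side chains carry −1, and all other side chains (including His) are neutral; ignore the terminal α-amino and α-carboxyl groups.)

Positive (K, R): Lys3, Arg8, Arg9, Lys12, Lys13, Arg14 → +6.
Negative (D, E): Glu1, Glu2, Glu5 → −3.
Net charge = (+6) + (−3) = +3.

+3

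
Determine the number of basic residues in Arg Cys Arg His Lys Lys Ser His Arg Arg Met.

K, R, and H are the three residues with basic side chains (ε-amine, guanidinium, and imidazole respectively).
Matching residues: Arg1, Arg3, His4, Lys5, Lys6, His8, Arg9, Arg10.

8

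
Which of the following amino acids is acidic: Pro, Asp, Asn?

Only D (aspartate) and E (glutamate) carry a side-chain carboxylic acid.
Of the listed options, only Asp belongs to this group.

Asp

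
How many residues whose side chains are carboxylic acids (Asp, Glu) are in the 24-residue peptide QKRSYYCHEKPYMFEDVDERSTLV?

5

Matching residues: E9, E15, D16, D18, E19.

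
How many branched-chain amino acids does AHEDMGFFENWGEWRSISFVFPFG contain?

Valine (V), leucine (L), and isoleucine (I) are the branched-chain amino acids.
Matching residues: I17, V20.

2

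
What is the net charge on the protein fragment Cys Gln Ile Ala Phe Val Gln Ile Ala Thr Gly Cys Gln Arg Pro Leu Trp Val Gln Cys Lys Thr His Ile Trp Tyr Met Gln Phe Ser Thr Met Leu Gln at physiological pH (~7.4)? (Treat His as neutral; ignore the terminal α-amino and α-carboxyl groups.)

+2

At pH ~7.4 the Lys and Arg side chains are protonated (+1), the Asp and Glu side chains are deprotonated (−1), and with His taken as neutral all other side chains carry no charge.
Positive (K, R): Arg14, Lys21 → +2.
Negative (D, E): none → −0.
Net charge = (+2) + (−0) = +2.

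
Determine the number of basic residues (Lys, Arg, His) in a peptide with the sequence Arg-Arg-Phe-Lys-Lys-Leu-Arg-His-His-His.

8

Matching residues: Arg1, Arg2, Lys4, Lys5, Arg7, His8, His9, His10.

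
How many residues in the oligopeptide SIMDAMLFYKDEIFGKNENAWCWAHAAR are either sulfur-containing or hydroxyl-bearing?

Sulfur-containing: C, M. Hydroxyl-bearing: S, T, Y.
Sulfur-containing residues here: M3, M6, C22 (3).
Hydroxyl-bearing residues here: S1, Y9 (2).
The two groups share no amino acid, so total = 3 + 2 = 5.

5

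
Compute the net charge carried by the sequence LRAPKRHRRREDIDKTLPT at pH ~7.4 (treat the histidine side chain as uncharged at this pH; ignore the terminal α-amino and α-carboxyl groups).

At pH ~7.4 the Lys and Arg side chains are protonated (+1), the Asp and Glu side chains are deprotonated (−1), and with His taken as neutral all other side chains carry no charge.
Positive (K, R): R2, K5, R6, R8, R9, R10, K15 → +7.
Negative (D, E): E11, D12, D14 → −3.
Net charge = (+7) + (−3) = +4.

+4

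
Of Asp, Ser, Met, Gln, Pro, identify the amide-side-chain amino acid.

Gln

Asparagine (N) and glutamine (Q) have uncharged amide side chains.
Of the listed options, only Gln belongs to this group.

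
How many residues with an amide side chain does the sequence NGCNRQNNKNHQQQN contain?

Asparagine (N) and glutamine (Q) have uncharged amide side chains.
Matching residues: N1, N4, Q6, N7, N8, N10, Q12, Q13, Q14, N15.

10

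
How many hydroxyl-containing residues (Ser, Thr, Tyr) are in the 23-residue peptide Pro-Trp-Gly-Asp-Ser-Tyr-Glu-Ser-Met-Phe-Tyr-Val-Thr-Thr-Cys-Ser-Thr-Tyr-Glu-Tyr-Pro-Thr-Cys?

Matching residues: Ser5, Tyr6, Ser8, Tyr11, Thr13, Thr14, Ser16, Thr17, Tyr18, Tyr20, Thr22.

11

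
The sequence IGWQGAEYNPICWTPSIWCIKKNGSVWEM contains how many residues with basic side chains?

Lysine (K), arginine (R), and histidine (H) have basic, nitrogen-containing side chains.
Matching residues: K21, K22.

2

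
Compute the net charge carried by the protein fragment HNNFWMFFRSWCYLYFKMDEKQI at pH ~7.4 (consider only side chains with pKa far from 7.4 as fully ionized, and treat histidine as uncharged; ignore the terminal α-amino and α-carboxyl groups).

Near pH 7.4, K and R contribute +1 each, D and E contribute −1 each, and every other side chain (His included, as stated) is uncharged.
Positive (K, R): R9, K17, K21 → +3.
Negative (D, E): D19, E20 → −2.
Net charge = (+3) + (−2) = +1.

+1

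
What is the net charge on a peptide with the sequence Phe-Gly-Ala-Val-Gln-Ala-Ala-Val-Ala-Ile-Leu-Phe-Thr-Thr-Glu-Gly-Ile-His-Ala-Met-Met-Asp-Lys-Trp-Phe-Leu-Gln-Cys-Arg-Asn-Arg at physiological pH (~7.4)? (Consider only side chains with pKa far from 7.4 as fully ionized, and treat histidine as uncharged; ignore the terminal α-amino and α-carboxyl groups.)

The side chains ionized at physiological pH are Lys/Arg (+1) and Asp/Glu (−1); with His treated as neutral, nothing else contributes.
Positive (K, R): Lys23, Arg29, Arg31 → +3.
Negative (D, E): Glu15, Asp22 → −2.
Net charge = (+3) + (−2) = +1.

+1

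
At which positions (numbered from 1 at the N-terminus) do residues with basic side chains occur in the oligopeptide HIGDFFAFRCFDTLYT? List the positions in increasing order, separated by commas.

Lysine (K), arginine (R), and histidine (H) have basic, nitrogen-containing side chains.
Matching residues: H1, R9.

1, 9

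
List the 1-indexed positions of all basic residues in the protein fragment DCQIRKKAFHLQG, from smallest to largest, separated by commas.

Lysine (K), arginine (R), and histidine (H) have basic, nitrogen-containing side chains.
Matching residues: R5, K6, K7, H10.

5, 6, 7, 10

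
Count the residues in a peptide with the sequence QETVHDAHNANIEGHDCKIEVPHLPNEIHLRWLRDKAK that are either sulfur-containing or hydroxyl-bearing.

2

Sulfur-containing: C, M. Hydroxyl-bearing: S, T, Y.
Sulfur-containing residues here: C17 (1).
Hydroxyl-bearing residues here: T3 (1).
The two groups share no amino acid, so total = 1 + 1 = 2.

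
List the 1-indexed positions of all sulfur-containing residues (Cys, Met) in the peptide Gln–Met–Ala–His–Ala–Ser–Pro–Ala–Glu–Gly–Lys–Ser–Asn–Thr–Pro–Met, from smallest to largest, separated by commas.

Matching residues: Met2, Met16.

2, 16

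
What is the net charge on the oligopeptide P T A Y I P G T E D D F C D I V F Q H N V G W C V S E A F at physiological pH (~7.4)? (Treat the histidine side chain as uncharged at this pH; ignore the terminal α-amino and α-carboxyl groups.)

-5

The side chains ionized at physiological pH are Lys/Arg (+1) and Asp/Glu (−1); with His treated as neutral, nothing else contributes.
Positive (K, R): none → +0.
Negative (D, E): E9, D10, D11, D14, E27 → −5.
Net charge = (+0) + (−5) = −5.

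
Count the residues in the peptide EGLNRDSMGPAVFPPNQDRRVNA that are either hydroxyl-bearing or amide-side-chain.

5

Hydroxyl-bearing: S, T, Y. Amide-side-chain: N, Q.
Hydroxyl-bearing residues here: S7 (1).
Amide-side-chain residues here: N4, N16, Q17, N22 (4).
The two groups share no amino acid, so total = 1 + 4 = 5.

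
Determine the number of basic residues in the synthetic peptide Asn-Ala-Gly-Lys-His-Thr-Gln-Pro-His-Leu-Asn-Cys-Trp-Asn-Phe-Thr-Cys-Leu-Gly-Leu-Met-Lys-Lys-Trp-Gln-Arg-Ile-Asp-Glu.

6

Lysine (K), arginine (R), and histidine (H) have basic, nitrogen-containing side chains.
Matching residues: Lys4, His5, His9, Lys22, Lys23, Arg26.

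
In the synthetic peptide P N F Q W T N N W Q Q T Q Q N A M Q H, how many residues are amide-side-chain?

10

Only N (asparagine) and Q (glutamine) carry a side-chain carboxamide.
Matching residues: N2, Q4, N7, N8, Q10, Q11, Q13, Q14, N15, Q18.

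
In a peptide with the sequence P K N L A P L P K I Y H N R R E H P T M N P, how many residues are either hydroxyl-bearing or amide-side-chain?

5

Hydroxyl-bearing: S, T, Y. Amide-side-chain: N, Q.
Hydroxyl-bearing residues here: Y11, T19 (2).
Amide-side-chain residues here: N3, N13, N21 (3).
The two groups share no amino acid, so total = 2 + 3 = 5.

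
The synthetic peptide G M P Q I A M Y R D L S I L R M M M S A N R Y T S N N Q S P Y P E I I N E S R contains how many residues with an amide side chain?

6

Asparagine (N) and glutamine (Q) have uncharged amide side chains.
Matching residues: Q4, N21, N26, N27, Q28, N36.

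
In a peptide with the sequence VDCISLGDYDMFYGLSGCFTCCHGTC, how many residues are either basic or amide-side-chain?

Basic: H, K, R. Amide-side-chain: N, Q.
Basic residues here: H23 (1).
Amide-side-chain residues here: none (0).
The two groups share no amino acid, so total = 1 + 0 = 1.

1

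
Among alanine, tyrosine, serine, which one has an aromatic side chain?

tyrosine

F, W, and Y each carry an aromatic ring on the side chain.
Of the listed options, only tyrosine belongs to this group.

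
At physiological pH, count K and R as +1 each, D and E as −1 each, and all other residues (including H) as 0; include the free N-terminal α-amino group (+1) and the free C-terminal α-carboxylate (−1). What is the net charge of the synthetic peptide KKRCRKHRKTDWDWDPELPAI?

Positive (K, R): K1, K2, R3, R5, K6, R8, K9 → +7.
Negative (D, E): D11, D13, D15, E17 → −4.
The N-terminus (+1) and C-terminus (−1) cancel.
Net charge = (+7) + (−4) = +3.

+3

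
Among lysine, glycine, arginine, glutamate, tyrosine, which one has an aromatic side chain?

Phenylalanine (F), tryptophan (W), and tyrosine (Y) have aromatic ring side chains.
Of the listed options, only tyrosine belongs to this group.

tyrosine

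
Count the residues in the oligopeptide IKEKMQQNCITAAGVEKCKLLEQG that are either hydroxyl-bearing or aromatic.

1

Hydroxyl-bearing: S, T, Y. Aromatic: F, W, Y.
Hydroxyl-bearing residues here: T11 (1).
Aromatic residues here: none (0).
(Y belongs to both groups, but none appear in this sequence.) Total = 1 + 0 = 1.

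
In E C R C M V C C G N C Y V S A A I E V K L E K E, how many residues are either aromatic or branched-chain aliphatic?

Aromatic: F, W, Y. Branched-chain aliphatic: I, L, V.
Aromatic residues here: Y12 (1).
Branched-chain aliphatic residues here: V6, V13, I17, V19, L21 (5).
The two groups share no amino acid, so total = 1 + 5 = 6.

6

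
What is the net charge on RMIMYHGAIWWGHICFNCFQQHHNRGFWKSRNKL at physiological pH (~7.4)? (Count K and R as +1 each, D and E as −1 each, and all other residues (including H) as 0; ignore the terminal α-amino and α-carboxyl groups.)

Positive (K, R): R1, R25, K29, R31, K33 → +5.
Negative (D, E): none → −0.
Net charge = (+5) + (−0) = +5.

+5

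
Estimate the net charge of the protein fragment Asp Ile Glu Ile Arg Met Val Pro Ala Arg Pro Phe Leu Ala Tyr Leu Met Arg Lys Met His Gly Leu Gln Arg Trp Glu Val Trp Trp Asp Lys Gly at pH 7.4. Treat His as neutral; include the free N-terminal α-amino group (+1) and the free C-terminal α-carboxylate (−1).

+2

At pH ~7.4 the Lys and Arg side chains are protonated (+1), the Asp and Glu side chains are deprotonated (−1), and with His taken as neutral all other side chains carry no charge.
Positive (K, R): Arg5, Arg10, Arg18, Lys19, Arg25, Lys32 → +6.
Negative (D, E): Asp1, Glu3, Glu27, Asp31 → −4.
The N-terminus (+1) and C-terminus (−1) cancel.
Net charge = (+6) + (−4) = +2.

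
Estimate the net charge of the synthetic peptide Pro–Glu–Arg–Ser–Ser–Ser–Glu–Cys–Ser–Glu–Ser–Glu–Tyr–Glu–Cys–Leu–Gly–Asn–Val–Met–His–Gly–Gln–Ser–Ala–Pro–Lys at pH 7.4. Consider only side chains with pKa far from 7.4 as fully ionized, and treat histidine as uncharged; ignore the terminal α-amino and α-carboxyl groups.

Near pH 7.4, K and R contribute +1 each, D and E contribute −1 each, and every other side chain (His included, as stated) is uncharged.
Positive (K, R): Arg3, Lys27 → +2.
Negative (D, E): Glu2, Glu7, Glu10, Glu12, Glu14 → −5.
Net charge = (+2) + (−5) = −3.

-3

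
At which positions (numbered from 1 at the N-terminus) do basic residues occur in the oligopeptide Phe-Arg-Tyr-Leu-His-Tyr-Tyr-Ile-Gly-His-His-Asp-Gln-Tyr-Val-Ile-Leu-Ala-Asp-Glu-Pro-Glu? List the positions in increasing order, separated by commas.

The basic amino acids are Lys (K), Arg (R), and His (H).
Matching residues: Arg2, His5, His10, His11.

2, 5, 10, 11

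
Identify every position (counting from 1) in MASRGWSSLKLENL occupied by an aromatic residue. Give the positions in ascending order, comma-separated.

Phenylalanine (F), tryptophan (W), and tyrosine (Y) have aromatic ring side chains.
Matching residues: W6.

6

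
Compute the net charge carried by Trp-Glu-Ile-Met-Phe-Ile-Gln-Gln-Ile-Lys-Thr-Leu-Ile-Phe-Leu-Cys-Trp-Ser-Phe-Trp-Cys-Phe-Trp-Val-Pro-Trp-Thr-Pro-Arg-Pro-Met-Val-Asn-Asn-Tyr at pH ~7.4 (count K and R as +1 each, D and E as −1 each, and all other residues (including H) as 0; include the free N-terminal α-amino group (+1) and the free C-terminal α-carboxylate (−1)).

+1

Positive (K, R): Lys10, Arg29 → +2.
Negative (D, E): Glu2 → −1.
The N-terminus (+1) and C-terminus (−1) cancel.
Net charge = (+2) + (−1) = +1.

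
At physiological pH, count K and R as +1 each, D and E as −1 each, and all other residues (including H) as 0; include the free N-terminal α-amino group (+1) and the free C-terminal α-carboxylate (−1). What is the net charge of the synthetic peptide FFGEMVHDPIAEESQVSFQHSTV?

-4

Positive (K, R): none → +0.
Negative (D, E): E4, D8, E12, E13 → −4.
The N-terminus (+1) and C-terminus (−1) cancel.
Net charge = (+0) + (−4) = −4.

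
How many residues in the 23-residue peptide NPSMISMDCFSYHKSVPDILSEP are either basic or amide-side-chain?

3

Basic: H, K, R. Amide-side-chain: N, Q.
Basic residues here: H13, K14 (2).
Amide-side-chain residues here: N1 (1).
The two groups share no amino acid, so total = 2 + 1 = 3.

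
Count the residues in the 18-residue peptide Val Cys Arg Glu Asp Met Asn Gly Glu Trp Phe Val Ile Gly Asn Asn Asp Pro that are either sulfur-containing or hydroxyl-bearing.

2

Sulfur-containing: C, M. Hydroxyl-bearing: S, T, Y.
Sulfur-containing residues here: Cys2, Met6 (2).
Hydroxyl-bearing residues here: none (0).
The two groups share no amino acid, so total = 2 + 0 = 2.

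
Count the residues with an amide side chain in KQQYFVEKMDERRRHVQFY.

3

Only N (asparagine) and Q (glutamine) carry a side-chain carboxamide.
Matching residues: Q2, Q3, Q17.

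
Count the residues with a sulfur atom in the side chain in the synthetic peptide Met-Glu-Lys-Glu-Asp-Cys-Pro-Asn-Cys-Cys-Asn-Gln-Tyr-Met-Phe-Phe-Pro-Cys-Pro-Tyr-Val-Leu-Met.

Only Cys (C) and Met (M) have a sulfur atom in the side chain.
Matching residues: Met1, Cys6, Cys9, Cys10, Met14, Cys18, Met23.

7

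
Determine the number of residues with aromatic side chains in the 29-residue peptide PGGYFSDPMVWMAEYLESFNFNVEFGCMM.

Phenylalanine (F), tryptophan (W), and tyrosine (Y) have aromatic ring side chains.
Matching residues: Y4, F5, W11, Y15, F19, F21, F25.

7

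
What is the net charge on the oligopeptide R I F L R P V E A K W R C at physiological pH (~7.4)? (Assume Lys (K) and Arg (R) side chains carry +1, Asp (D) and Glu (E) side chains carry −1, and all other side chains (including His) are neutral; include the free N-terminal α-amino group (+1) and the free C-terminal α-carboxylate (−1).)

Positive (K, R): R1, R5, K10, R12 → +4.
Negative (D, E): E8 → −1.
The N-terminus (+1) and C-terminus (−1) cancel.
Net charge = (+4) + (−1) = +3.

+3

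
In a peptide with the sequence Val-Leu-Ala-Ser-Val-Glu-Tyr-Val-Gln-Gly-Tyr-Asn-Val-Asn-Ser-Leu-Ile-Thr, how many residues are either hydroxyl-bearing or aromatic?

5

Hydroxyl-bearing: S, T, Y. Aromatic: F, W, Y.
Hydroxyl-bearing residues here: Ser4, Tyr7, Tyr11, Ser15, Thr18 (5).
Aromatic residues here: Tyr7, Tyr11 (2).
Y is in both groups, so the 2 Y residues must not be double-counted.
Total = 5 + 2 − 2 = 5.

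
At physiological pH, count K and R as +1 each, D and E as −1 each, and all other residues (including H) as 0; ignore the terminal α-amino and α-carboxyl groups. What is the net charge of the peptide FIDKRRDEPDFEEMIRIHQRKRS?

+1

Positive (K, R): K4, R5, R6, R16, R20, K21, R22 → +7.
Negative (D, E): D3, D7, E8, D10, E12, E13 → −6.
Net charge = (+7) + (−6) = +1.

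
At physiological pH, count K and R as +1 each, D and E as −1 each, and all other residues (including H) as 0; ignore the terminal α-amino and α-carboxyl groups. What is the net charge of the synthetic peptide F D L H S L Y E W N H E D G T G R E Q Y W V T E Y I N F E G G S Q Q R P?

-5

Positive (K, R): R17, R35 → +2.
Negative (D, E): D2, E8, E12, D13, E18, E24, E29 → −7.
Net charge = (+2) + (−7) = −5.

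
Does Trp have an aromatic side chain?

Yes

The aromatic amino acids are Phe (F, benzyl), Trp (W, indole), and Tyr (Y, phenol).
Tryptophan is in this group.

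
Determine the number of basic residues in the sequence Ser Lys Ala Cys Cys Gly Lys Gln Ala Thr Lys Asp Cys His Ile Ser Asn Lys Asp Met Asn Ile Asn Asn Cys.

5

K, R, and H are the three residues with basic side chains (ε-amine, guanidinium, and imidazole respectively).
Matching residues: Lys2, Lys7, Lys11, His14, Lys18.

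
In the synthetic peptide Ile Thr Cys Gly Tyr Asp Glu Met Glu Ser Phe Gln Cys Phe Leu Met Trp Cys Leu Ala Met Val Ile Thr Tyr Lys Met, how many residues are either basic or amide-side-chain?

Basic: H, K, R. Amide-side-chain: N, Q.
Basic residues here: Lys26 (1).
Amide-side-chain residues here: Gln12 (1).
The two groups share no amino acid, so total = 1 + 1 = 2.

2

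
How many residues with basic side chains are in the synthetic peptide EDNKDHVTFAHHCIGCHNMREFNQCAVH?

The basic amino acids are Lys (K), Arg (R), and His (H).
Matching residues: K4, H6, H11, H12, H17, R20, H28.

7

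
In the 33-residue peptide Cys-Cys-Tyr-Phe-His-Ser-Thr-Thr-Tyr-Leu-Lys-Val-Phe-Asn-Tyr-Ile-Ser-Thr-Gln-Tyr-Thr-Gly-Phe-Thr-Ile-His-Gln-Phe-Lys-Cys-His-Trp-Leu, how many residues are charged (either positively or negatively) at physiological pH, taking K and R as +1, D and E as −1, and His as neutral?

2

Charged side chains at pH ~7.4: K, R (positive); D, E (negative).
Matching residues: Lys11, Lys29.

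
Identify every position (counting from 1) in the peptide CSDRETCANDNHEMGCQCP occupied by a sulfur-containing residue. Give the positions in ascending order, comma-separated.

The sulfur-bearing residues are cysteine (–SH) and methionine (–S–CH₃).
Matching residues: C1, C7, M14, C16, C18.

1, 7, 14, 16, 18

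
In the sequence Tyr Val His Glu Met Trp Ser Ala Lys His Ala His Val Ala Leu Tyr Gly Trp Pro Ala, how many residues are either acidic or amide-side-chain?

Acidic: D, E. Amide-side-chain: N, Q.
Acidic residues here: Glu4 (1).
Amide-side-chain residues here: none (0).
The two groups share no amino acid, so total = 1 + 0 = 1.

1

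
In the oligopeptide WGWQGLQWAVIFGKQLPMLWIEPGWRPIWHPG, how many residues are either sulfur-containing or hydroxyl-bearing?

1

Sulfur-containing: C, M. Hydroxyl-bearing: S, T, Y.
Sulfur-containing residues here: M18 (1).
Hydroxyl-bearing residues here: none (0).
The two groups share no amino acid, so total = 1 + 0 = 1.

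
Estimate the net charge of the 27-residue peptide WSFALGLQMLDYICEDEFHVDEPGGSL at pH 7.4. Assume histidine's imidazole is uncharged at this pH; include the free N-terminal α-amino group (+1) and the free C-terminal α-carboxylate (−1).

Near pH 7.4, K and R contribute +1 each, D and E contribute −1 each, and every other side chain (His included, as stated) is uncharged.
Positive (K, R): none → +0.
Negative (D, E): D11, E15, D16, E17, D21, E22 → −6.
The N-terminus (+1) and C-terminus (−1) cancel.
Net charge = (+0) + (−6) = −6.

-6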